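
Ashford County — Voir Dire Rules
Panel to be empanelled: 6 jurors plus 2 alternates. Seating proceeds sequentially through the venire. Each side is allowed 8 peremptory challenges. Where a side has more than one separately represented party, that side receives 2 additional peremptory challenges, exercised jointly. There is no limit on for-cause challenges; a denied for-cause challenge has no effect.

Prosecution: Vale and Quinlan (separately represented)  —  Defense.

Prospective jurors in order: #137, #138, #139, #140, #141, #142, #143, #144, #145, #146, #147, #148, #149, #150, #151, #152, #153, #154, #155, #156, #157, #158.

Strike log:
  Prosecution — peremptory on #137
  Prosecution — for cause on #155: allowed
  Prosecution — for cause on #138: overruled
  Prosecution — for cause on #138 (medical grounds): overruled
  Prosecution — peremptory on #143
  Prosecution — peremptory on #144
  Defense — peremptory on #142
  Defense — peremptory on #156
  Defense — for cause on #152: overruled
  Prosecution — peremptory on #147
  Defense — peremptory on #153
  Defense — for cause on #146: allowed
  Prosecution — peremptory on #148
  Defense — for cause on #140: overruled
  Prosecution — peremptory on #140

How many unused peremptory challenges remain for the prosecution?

4

Prosecution allotment: 8 base + 2 multi-party = 10.
Prosecution peremptories used: #137, #143, #144, #147, #148, #140 — 6 (for-cause on #155, #138, #138 don't count).
Remaining: 10 − 6 = 4.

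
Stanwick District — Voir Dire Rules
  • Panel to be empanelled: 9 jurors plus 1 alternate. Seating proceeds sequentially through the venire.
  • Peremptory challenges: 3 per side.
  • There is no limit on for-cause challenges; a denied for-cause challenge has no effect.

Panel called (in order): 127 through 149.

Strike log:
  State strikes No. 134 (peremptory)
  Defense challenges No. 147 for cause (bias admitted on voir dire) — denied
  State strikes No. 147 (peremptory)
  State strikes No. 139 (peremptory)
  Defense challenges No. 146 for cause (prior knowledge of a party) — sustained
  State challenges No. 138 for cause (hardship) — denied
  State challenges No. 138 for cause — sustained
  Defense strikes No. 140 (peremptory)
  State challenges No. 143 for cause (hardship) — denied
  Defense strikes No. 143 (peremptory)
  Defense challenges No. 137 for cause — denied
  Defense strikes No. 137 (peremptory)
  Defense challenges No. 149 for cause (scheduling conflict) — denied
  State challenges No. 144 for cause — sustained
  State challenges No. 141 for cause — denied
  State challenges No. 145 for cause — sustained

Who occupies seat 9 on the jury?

136

Removed: #134, #137, #138, #139, #140, #143, #144, #145, #146, #147. (#141, #149 stay — for-cause denied.)
Seating in order: seats 1–9 → #127, #128, #129, #130, #131, #132, #133, #135, #136; alternates → #141.
So seat 9 is #136.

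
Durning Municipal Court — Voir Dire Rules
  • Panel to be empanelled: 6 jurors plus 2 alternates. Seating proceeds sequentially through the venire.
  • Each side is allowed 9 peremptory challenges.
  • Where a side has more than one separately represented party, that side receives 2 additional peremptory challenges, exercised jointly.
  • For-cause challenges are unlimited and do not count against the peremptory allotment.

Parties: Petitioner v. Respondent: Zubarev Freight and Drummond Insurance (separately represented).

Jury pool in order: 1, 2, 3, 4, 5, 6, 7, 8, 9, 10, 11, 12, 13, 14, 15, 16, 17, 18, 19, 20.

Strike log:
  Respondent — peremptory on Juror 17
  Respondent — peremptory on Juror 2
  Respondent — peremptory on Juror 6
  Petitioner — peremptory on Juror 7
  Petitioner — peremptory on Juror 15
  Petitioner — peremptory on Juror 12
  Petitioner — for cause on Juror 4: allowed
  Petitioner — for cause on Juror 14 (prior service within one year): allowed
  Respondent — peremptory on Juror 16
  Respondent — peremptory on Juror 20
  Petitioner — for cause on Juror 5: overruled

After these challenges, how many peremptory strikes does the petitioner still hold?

Petitioner allotment: 9.
Petitioner peremptories used: #7, #15, #12 — 3 (for-cause on #4, #14, #5 don't count).
Remaining: 9 − 3 = 6.

6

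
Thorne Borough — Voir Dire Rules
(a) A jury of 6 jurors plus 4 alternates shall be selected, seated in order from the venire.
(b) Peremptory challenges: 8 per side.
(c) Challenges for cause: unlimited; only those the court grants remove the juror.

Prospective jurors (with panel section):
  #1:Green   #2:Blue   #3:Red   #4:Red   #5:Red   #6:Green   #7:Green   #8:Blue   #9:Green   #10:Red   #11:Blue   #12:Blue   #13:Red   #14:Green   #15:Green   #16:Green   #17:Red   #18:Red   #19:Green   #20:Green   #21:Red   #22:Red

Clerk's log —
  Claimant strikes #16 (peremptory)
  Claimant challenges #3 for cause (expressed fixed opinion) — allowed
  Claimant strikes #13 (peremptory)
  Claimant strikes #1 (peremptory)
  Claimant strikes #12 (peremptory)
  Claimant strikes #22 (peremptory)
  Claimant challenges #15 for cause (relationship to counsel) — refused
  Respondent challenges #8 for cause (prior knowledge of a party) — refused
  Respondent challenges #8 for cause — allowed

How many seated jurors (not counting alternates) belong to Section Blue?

Removed: #1, #3, #8, #12, #13, #16, #22.
Seated jurors 1–6: #2, #4, #5, #6, #7, #9 (alternates #10, #11, #14, #15 not counted).
Of those, in Section Blue: #2 → 1.

1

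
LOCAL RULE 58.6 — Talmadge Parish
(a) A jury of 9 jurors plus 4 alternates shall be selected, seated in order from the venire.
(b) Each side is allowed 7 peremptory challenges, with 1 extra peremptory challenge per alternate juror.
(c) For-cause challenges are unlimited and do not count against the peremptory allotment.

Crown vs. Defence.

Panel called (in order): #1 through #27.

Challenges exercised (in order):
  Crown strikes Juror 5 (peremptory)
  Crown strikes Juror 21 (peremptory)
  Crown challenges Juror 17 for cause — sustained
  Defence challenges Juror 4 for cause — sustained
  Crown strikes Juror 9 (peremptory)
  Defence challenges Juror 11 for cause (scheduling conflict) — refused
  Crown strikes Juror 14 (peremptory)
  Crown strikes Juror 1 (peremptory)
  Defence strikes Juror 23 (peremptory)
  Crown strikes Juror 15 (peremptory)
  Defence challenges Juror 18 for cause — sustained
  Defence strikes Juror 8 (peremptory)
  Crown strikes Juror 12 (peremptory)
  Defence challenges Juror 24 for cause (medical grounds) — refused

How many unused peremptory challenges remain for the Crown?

4

Crown allotment: 7 base + 1 × 4 alternates = 11.
Crown peremptories used: #5, #21, #9, #14, #1, #15, #12 — 7 (the for-cause on #17 doesn't count).
Remaining: 11 − 7 = 4.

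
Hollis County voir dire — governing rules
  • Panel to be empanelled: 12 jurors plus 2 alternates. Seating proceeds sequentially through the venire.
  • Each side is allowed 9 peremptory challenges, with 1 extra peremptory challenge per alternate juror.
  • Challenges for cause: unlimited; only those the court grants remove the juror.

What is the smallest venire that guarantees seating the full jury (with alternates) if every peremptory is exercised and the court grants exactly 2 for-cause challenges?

38

Seats to fill: 12 + 2 alternates = 14.
Peremptories: 9 + 1×2 = 11 per side × 2 sides = 22.
For-cause removals: 2.
Minimum venire: 14 + 22 + 2 = 38.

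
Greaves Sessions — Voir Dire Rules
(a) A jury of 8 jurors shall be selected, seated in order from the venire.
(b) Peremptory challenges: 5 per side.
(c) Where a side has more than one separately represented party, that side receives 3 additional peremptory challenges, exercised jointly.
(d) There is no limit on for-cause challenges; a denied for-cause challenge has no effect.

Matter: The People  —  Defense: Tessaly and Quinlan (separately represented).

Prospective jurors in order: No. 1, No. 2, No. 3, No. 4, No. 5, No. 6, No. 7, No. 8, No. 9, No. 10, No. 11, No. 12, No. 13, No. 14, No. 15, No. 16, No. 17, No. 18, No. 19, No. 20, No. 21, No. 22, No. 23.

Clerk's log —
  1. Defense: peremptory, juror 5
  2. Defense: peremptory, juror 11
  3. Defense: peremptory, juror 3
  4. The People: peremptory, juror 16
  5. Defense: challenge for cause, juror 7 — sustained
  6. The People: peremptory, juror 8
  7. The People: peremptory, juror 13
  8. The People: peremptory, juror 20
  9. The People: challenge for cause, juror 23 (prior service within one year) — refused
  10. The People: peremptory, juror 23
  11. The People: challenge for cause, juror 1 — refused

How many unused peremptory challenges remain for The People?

0

The People allotment: 5.
The People peremptories used: #16, #8, #13, #20, #23 — 5 (for-cause on #23, #1 don't count).
Remaining: 5 − 5 = 0.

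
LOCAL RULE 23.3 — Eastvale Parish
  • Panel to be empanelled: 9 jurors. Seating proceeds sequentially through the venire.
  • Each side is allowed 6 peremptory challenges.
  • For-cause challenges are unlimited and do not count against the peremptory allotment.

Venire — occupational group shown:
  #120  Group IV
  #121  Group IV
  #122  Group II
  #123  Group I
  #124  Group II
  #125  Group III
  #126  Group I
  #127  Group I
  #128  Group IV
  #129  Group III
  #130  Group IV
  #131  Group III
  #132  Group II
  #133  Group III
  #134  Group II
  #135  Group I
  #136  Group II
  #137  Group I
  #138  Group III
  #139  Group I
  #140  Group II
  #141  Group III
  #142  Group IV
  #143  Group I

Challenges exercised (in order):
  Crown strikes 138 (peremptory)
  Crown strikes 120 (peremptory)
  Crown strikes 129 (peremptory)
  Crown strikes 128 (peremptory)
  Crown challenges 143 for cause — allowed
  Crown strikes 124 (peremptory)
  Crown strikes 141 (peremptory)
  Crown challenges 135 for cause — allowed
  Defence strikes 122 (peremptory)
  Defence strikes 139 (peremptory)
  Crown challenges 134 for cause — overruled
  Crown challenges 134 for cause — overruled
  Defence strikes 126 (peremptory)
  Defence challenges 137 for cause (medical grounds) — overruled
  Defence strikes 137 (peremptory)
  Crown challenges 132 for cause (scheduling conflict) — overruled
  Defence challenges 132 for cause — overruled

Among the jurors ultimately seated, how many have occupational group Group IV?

Removed: #120, #122, #124, #126, #128, #129, #135, #137, #138, #139, #141, #143.
Seated jurors 1–9: #121, #123, #125, #127, #130, #131, #132, #133, #134.
Of those, in Group IV: #121, #130 → 2.

2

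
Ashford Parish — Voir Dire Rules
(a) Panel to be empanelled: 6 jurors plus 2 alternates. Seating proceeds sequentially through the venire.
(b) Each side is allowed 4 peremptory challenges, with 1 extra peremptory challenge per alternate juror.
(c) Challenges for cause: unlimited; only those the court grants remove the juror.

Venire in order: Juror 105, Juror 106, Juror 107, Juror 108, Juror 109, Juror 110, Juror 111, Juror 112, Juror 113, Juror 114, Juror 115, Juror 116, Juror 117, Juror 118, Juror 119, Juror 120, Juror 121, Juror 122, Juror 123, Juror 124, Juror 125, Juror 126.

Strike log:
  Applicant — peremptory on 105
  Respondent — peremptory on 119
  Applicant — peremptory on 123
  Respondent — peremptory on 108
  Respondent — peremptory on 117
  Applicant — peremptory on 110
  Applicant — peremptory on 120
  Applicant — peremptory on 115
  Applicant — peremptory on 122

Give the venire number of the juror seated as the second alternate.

Removed: #105, #108, #110, #115, #117, #119, #120, #122, #123.
Filling seats in venire order through position 8: #106, #107, #109, #111, #112, #113, #114, #116.
So alternate 2 is #116.

116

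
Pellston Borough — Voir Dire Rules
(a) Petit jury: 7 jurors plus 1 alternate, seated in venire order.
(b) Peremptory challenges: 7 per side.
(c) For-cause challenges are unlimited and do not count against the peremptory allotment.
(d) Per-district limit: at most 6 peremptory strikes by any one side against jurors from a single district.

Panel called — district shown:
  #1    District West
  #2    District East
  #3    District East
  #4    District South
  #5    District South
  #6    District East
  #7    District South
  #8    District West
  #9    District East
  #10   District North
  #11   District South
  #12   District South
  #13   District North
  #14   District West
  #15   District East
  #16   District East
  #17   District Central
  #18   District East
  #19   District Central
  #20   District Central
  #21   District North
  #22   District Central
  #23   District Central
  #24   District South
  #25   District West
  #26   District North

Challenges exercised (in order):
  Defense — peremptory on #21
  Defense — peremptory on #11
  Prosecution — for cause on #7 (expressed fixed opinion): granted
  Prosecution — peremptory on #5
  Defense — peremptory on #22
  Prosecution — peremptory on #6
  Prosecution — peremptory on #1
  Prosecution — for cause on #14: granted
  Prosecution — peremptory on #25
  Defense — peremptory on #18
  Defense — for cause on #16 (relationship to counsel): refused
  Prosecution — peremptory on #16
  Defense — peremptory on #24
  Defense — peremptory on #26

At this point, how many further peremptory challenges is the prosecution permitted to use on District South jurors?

Prosecution peremptories so far: #5, #6, #1, #25, #16 — 5 of 7 used, 2 left overall.
Against District South: #5 — 1 used; per-district cap 6 leaves 5.
Binding limit: min(2, 5) = 2.

2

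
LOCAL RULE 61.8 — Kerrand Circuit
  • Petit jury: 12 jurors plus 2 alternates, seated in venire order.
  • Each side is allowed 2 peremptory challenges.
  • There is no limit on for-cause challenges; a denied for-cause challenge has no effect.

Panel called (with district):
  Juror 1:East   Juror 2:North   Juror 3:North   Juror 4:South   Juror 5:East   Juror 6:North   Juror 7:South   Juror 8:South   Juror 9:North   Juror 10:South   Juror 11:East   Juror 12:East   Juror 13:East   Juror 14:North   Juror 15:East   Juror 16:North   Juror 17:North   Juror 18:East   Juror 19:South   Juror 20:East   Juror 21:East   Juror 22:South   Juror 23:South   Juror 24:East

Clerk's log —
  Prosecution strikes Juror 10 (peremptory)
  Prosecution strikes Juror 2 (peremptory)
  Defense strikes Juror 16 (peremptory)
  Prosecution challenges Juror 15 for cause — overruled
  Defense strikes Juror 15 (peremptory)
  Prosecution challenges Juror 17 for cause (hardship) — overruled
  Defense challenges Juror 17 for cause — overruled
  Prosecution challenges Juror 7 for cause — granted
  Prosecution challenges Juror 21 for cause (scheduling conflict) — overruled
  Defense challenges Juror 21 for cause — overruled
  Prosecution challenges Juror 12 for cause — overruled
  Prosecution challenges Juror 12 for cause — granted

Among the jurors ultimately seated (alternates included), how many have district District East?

6

Removed: #2, #7, #10, #12, #15, #16.
Seated (14 incl. alternates): #1, #3, #4, #5, #6, #8, #9, #11, #13, #14, #17, #18, #19, #20.
Of those, in District East: #1, #5, #11, #13, #18, #20 → 6.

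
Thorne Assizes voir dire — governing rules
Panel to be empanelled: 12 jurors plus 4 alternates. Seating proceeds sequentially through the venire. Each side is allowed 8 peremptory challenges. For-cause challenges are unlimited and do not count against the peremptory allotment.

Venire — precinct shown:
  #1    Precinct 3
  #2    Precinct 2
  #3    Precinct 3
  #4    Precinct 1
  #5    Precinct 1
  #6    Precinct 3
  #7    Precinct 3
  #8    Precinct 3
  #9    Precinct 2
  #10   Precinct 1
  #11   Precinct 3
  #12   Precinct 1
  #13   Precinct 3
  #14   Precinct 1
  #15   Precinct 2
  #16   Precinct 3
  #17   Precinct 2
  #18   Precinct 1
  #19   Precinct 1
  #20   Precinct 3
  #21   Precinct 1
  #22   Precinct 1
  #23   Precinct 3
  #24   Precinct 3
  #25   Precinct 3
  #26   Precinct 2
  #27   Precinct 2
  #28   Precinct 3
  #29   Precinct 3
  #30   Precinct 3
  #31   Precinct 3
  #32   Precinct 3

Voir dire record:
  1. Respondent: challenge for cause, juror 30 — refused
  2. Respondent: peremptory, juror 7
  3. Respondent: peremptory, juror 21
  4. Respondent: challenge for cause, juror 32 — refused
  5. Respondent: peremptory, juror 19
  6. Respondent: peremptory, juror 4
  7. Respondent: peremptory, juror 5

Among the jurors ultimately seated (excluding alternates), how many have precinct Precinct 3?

6

Removed: #4, #5, #7, #19, #21.
Seated jurors 1–12: #1, #2, #3, #6, #8, #9, #10, #11, #12, #13, #14, #15 (alternates #16, #17, #18, #20 not counted).
Of those, in Precinct 3: #1, #3, #6, #8, #11, #13 → 6.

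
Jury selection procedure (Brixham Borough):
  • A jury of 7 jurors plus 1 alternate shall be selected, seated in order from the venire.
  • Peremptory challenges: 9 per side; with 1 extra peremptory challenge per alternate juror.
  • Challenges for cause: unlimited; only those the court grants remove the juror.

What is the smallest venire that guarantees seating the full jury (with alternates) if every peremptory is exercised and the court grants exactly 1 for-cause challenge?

29

Seats to fill: 7 + 1 alternates = 8.
Peremptories: 9 + 1×1 = 10 per side × 2 sides = 20.
For-cause removals: 1.
Minimum venire: 8 + 20 + 1 = 29.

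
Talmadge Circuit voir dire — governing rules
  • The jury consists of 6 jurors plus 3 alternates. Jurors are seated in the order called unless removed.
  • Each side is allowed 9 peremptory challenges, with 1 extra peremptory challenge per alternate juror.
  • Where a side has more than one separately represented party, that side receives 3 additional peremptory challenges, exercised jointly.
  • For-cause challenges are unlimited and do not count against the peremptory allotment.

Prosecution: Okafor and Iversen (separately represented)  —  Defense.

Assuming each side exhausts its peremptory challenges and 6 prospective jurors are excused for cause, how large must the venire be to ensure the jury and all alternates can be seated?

42

Seats to fill: 6 + 3 alternates = 9.
Peremptories — Prosecution: 9 + 1×3 + 3 = 15; Defense: 9 + 1×3 = 12; total 27.
For-cause removals: 6.
Minimum venire: 9 + 27 + 6 = 42.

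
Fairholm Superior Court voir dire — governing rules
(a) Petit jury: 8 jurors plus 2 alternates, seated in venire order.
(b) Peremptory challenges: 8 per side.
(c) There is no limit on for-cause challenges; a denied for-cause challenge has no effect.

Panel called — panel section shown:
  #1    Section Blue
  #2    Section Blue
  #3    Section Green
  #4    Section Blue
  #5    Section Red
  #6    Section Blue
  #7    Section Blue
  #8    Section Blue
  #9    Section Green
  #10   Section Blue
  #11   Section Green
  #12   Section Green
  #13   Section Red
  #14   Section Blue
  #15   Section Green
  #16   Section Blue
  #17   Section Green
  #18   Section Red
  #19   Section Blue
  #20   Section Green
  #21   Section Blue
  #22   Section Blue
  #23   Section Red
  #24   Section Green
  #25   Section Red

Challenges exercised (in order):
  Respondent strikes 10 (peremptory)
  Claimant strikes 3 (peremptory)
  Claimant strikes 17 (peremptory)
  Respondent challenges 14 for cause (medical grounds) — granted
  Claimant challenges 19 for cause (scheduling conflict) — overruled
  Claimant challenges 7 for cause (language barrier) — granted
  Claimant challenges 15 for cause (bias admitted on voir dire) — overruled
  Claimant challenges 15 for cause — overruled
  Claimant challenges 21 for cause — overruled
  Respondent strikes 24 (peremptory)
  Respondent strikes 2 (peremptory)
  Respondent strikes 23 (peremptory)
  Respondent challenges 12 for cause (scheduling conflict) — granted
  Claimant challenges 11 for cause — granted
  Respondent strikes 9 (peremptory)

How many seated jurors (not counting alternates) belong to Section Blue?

Removed: #2, #3, #7, #9, #10, #11, #12, #14, #17, #23, #24.
Seated jurors 1–8: #1, #4, #5, #6, #8, #13, #15, #16 (alternates #18, #19 not counted).
Of those, in Section Blue: #1, #4, #6, #8, #16 → 5.

5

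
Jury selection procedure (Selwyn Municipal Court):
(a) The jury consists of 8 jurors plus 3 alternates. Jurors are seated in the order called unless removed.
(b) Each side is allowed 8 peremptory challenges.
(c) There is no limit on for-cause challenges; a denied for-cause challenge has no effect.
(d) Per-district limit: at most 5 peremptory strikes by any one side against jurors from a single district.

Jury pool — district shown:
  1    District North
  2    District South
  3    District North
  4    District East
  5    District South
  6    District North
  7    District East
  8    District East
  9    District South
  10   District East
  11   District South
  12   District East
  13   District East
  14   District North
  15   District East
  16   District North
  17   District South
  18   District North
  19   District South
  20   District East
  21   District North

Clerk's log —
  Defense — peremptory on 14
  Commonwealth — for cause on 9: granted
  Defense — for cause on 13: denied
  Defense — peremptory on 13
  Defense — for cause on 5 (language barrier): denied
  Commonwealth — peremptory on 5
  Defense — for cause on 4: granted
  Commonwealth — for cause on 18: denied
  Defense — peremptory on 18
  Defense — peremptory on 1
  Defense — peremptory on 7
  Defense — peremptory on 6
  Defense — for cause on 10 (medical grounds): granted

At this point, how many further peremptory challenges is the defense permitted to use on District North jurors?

1

Defense peremptories so far: #14, #13, #18, #1, #7, #6 — 6 of 8 used, 2 left overall.
Against District North: #14, #18, #1, #6 — 4 used; per-district cap 5 leaves 1.
Binding limit: min(2, 1) = 1.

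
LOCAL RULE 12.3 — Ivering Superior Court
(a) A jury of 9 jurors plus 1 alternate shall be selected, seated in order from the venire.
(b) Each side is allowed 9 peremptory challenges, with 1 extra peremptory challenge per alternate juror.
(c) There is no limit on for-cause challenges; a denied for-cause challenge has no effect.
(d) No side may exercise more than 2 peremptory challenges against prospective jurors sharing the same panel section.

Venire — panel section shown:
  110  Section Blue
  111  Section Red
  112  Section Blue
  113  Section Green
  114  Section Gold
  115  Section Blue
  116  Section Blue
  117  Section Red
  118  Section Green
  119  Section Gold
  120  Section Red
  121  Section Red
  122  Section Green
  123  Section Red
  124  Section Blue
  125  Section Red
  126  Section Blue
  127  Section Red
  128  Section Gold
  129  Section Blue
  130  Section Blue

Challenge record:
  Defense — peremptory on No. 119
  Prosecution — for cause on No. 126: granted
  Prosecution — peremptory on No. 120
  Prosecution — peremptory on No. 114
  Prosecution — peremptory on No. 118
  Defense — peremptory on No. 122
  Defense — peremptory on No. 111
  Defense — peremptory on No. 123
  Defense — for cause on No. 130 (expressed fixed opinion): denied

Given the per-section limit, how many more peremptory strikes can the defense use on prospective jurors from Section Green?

Defense peremptories so far: #119, #122, #111, #123 — 4 of 10 used, 6 left overall.
Against Section Green: #122 — 1 used; per-section cap 2 leaves 1.
Binding limit: min(6, 1) = 1.

1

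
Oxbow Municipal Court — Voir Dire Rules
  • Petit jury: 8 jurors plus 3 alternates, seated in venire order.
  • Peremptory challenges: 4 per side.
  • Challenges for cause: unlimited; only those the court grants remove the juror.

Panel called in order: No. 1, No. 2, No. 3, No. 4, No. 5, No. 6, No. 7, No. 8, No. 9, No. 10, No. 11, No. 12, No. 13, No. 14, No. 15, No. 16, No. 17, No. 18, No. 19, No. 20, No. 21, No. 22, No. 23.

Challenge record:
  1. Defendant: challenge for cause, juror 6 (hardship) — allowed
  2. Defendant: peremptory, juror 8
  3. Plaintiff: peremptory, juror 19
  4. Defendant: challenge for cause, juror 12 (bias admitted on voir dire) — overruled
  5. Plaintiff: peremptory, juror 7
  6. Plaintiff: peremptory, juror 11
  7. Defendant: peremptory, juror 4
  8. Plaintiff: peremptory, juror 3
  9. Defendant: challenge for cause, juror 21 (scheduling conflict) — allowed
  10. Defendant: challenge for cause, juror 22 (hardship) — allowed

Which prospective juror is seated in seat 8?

14

Removed: #3, #4, #6, #7, #8, #11, #19, #21, #22. (#12 stays — for-cause denied.)
Seating in order: seats 1–8 → #1, #2, #5, #9, #10, #12, #13, #14; alternates → #15, #16, #17.
So seat 8 is #14.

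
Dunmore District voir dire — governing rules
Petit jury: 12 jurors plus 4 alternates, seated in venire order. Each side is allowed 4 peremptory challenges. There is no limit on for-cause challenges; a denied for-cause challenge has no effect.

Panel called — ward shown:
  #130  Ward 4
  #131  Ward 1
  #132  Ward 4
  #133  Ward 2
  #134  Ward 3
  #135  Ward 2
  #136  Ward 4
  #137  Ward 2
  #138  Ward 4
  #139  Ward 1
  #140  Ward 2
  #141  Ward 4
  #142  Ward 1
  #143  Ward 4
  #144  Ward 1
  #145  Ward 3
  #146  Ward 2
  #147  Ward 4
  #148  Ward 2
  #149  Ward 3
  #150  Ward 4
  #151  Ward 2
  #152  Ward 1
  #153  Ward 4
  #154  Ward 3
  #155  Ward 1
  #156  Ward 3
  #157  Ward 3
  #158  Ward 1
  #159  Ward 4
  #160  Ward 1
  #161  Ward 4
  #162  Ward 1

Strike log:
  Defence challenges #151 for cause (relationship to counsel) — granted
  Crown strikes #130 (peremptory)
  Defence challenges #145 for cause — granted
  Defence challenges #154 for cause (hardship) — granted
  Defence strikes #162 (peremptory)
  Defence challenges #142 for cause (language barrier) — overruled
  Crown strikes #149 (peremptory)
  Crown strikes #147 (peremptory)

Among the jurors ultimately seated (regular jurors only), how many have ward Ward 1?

3

Removed: #130, #145, #147, #149, #151, #154, #162.
Seated jurors 1–12: #131, #132, #133, #134, #135, #136, #137, #138, #139, #140, #141, #142 (alternates #143, #144, #146, #148 not counted).
Of those, in Ward 1: #131, #139, #142 → 3.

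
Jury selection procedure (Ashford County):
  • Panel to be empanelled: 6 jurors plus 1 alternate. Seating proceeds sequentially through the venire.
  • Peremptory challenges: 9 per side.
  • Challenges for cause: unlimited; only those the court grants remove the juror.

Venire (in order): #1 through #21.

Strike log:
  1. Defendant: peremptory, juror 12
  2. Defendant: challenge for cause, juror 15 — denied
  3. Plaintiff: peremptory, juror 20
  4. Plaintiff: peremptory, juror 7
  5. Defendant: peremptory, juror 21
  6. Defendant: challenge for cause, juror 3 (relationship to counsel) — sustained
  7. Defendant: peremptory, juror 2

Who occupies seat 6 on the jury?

9

Removed: #2, #3, #7, #12, #20, #21. (#15 stays — for-cause denied.)
Filling seats in venire order through position 6: #1, #4, #5, #6, #8, #9.
So seat 6 is #9.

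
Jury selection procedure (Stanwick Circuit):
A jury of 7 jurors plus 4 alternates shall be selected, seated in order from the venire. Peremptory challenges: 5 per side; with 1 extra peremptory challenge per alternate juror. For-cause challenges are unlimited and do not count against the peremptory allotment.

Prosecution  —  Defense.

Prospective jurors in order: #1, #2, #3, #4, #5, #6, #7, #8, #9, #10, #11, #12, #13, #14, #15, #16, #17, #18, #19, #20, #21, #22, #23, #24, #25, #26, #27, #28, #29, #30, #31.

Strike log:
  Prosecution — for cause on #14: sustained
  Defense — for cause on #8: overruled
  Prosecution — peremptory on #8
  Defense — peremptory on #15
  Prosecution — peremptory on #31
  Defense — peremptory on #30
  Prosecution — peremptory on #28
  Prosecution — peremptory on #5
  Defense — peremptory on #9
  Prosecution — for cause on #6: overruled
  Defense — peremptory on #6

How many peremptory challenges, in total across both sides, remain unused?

10

Prosecution allotment: 5 base + 1 × 4 alternates = 9. Defense allotment: 5 base + 1 × 4 alternates = 9.
Prosecution peremptories used: #8, #31, #28, #5 — 4 (for-cause on #14, #6 don't count).
Defense peremptories used: #15, #30, #9, #6 — 4 (the for-cause on #8 doesn't count).
Remaining: (9 − 4) + (9 − 4) = 10.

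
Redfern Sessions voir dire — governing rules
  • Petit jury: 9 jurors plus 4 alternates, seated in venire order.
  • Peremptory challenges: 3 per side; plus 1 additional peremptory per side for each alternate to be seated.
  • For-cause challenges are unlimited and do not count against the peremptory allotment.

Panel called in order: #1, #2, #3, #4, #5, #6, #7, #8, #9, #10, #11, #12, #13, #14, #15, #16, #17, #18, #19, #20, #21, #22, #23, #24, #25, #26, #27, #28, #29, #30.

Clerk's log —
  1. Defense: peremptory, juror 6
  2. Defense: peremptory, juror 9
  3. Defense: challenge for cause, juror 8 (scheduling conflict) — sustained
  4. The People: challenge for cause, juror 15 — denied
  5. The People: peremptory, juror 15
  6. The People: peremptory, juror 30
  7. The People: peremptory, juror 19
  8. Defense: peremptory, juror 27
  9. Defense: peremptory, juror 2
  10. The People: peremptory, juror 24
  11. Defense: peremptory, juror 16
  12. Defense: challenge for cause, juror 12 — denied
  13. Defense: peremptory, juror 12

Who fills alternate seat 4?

Removed: #2, #6, #8, #9, #12, #15, #16, #19, #24, #27, #30.
Seating in order: seats 1–9 → #1, #3, #4, #5, #7, #10, #11, #13, #14; alternates → #17, #18, #20, #21.
So alternate 4 is #21.

21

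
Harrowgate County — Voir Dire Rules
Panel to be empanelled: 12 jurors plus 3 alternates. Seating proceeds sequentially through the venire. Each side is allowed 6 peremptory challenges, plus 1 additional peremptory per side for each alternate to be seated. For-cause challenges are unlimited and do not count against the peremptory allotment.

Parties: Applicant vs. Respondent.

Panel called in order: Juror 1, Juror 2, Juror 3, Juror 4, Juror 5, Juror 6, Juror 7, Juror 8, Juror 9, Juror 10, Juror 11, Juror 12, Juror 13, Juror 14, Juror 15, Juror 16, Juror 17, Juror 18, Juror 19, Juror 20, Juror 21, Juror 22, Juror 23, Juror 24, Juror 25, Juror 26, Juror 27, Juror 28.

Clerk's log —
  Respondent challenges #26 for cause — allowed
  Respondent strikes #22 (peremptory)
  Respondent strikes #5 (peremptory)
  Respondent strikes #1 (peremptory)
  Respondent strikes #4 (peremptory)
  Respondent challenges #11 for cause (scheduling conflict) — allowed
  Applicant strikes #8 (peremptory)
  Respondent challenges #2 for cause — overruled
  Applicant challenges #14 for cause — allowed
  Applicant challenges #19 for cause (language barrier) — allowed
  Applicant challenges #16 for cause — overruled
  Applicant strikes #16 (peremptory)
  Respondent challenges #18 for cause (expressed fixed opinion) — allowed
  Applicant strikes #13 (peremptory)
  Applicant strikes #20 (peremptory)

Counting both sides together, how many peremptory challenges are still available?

10

Applicant allotment: 6 base + 1 × 3 alternates = 9. Respondent allotment: 6 base + 1 × 3 alternates = 9.
Applicant peremptories used: #8, #16, #13, #20 — 4 (for-cause on #14, #19, #16 don't count).
Respondent peremptories used: #22, #5, #1, #4 — 4 (for-cause on #26, #11, #2, #18 don't count).
Remaining: (9 − 4) + (9 − 4) = 10.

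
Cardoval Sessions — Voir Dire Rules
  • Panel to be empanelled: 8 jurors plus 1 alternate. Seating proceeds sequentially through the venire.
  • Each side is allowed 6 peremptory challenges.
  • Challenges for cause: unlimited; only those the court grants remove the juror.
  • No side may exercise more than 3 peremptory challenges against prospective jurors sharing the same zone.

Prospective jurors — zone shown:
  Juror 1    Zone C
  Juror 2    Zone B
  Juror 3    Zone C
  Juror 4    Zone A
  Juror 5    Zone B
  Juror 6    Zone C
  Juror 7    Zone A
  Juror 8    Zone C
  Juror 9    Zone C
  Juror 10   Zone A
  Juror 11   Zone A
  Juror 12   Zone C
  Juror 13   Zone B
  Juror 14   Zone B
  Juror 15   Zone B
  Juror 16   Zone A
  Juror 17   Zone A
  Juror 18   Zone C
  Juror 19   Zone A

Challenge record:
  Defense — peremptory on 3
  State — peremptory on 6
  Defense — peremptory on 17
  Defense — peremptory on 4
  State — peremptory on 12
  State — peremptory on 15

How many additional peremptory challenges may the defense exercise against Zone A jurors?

Defense peremptories so far: #3, #17, #4 — 3 of 6 used, 3 left overall.
Against Zone A: #17, #4 — 2 used; per-zone cap 3 leaves 1.
Binding limit: min(3, 1) = 1.

1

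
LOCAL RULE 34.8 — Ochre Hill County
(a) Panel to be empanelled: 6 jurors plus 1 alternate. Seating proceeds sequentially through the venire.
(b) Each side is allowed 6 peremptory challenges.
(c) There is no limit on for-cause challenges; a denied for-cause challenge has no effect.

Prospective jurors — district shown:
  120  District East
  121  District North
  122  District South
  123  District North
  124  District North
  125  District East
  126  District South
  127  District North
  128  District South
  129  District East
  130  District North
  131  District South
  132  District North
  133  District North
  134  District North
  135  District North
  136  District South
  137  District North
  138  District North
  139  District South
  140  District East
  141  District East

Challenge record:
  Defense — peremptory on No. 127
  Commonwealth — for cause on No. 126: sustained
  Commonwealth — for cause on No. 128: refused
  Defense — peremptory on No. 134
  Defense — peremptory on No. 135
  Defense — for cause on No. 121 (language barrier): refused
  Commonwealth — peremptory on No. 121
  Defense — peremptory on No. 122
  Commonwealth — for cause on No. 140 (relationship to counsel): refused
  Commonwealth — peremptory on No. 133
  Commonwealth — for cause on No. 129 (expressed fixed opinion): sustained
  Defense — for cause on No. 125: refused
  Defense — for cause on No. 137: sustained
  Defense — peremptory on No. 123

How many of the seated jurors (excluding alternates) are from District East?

2

Removed: #121, #122, #123, #126, #127, #129, #133, #134, #135, #137.
Seated jurors 1–6: #120, #124, #125, #128, #130, #131 (alternates #132 not counted).
Of those, in District East: #120, #125 → 2.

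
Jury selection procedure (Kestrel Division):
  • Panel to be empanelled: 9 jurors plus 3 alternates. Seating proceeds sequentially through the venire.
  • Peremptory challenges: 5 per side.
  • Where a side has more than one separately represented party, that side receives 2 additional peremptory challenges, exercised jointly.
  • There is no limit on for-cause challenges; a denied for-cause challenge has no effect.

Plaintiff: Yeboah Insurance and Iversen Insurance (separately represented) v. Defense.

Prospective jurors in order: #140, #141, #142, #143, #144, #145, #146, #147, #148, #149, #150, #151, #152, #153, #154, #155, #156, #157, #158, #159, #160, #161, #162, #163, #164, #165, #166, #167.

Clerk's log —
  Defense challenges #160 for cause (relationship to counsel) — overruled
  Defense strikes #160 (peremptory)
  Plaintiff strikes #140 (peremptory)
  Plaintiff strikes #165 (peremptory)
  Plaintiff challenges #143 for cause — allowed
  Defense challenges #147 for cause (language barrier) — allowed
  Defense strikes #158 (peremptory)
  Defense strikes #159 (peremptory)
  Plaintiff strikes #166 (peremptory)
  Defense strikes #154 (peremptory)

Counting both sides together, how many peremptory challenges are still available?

Plaintiff allotment: 5 base + 2 multi-party = 7. Defense allotment: 5.
Plaintiff peremptories used: #140, #165, #166 — 3 (the for-cause on #143 doesn't count).
Defense peremptories used: #160, #158, #159, #154 — 4 (for-cause on #160, #147 don't count).
Remaining: (7 − 3) + (5 − 4) = 5.

5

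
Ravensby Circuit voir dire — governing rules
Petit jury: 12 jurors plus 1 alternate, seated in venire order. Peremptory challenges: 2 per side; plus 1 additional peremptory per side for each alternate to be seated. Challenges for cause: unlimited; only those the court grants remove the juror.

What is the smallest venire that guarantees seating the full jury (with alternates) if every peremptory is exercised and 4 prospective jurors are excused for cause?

23

Seats to fill: 12 + 1 alternates = 13.
Peremptories: 2 + 1×1 = 3 per side × 2 sides = 6.
For-cause removals: 4.
Minimum venire: 13 + 6 + 4 = 23.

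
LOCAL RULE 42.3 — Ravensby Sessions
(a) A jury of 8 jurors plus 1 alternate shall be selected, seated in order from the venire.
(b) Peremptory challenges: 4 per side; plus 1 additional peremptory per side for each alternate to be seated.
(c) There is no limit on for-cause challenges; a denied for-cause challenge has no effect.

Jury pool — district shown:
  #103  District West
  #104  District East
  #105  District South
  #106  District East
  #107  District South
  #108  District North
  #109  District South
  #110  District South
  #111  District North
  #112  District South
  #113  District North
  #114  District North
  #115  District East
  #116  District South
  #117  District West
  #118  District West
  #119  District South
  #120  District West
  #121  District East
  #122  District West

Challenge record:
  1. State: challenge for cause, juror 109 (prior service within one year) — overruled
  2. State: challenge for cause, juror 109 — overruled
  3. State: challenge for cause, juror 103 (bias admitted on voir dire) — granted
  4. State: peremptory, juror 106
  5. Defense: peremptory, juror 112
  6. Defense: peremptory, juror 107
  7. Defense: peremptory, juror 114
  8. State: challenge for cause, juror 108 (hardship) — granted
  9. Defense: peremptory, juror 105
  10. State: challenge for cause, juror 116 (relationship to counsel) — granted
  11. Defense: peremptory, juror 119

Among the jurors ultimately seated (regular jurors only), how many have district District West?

Removed: #103, #105, #106, #107, #108, #112, #114, #116, #119.
Seated jurors 1–8: #104, #109, #110, #111, #113, #115, #117, #118 (alternates #120 not counted).
Of those, in District West: #117, #118 → 2.

2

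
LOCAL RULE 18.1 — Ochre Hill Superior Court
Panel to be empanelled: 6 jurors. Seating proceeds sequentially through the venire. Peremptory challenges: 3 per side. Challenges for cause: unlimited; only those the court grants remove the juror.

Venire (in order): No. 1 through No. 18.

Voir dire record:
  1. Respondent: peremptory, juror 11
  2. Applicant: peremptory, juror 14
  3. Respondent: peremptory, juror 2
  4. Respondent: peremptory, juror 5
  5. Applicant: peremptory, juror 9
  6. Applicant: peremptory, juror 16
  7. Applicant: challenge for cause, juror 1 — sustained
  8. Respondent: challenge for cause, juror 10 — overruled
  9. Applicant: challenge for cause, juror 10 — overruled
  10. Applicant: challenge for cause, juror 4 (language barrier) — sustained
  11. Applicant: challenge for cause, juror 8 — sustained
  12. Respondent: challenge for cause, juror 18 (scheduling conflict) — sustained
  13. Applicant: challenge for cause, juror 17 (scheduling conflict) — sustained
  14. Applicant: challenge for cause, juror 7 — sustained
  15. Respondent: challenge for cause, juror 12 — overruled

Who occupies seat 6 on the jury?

Removed: #1, #2, #4, #5, #7, #8, #9, #11, #14, #16, #17, #18. (#10, #12 stay — for-cause denied.)
Seating in order: seats 1–6 → #3, #6, #10, #12, #13, #15.
So seat 6 is #15.

15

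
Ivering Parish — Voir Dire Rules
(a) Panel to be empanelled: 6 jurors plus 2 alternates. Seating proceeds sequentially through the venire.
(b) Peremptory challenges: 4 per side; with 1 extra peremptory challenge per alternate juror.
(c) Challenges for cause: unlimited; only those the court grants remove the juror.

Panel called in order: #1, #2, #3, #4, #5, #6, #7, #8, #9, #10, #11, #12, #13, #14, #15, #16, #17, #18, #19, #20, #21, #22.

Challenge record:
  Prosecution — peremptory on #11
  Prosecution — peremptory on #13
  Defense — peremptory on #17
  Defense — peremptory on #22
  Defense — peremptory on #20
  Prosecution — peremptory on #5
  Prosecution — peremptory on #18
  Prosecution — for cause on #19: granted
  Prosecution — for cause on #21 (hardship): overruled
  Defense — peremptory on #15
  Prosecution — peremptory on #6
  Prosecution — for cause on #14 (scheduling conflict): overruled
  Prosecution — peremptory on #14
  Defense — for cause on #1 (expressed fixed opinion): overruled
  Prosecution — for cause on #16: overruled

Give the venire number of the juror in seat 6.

Removed: #5, #6, #11, #13, #14, #15, #17, #18, #19, #20, #22. (#1, #16, #21 stay — for-cause denied.)
Seating in order: seats 1–6 → #1, #2, #3, #4, #7, #8; alternates → #9, #10.
So seat 6 is #8.

8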